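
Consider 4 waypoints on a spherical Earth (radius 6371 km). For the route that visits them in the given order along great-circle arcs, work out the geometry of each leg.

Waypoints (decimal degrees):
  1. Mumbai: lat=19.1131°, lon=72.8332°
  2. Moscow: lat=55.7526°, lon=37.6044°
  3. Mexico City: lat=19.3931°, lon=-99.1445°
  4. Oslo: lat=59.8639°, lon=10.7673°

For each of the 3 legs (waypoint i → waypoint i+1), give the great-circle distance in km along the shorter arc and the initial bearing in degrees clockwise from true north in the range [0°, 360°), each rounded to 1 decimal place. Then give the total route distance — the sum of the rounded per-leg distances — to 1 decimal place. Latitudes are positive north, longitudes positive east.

Leg 1: φ1=0.3335865, φ2=0.9730664, Δφ=0.6394799, Δλ=-0.6148586 rad; a=sin²(Δφ/2)+cosφ1·cosφ2·sin²(Δλ/2)=0.1474900238; c=2·atan2(√a, √(1-a))=0.788345047; dist=6371·c=5022.546 ≈ 5022.5 km; running total=5022.5 km
Leg 1 bearing: y=sinΔλ·cosφ2=-0.32462844, x=cosφ1·sinφ2-sinφ1·cosφ2·cosΔλ=0.63052616; θ=atan2(y, x)=-27.2418° <0 so +360° → 332.7582° ≈ 332.8°
Leg 2: φ1=0.9730664, φ2=0.3384734, Δφ=-0.6345930, Δλ=-2.3867186 rad; a=sin²(Δφ/2)+cosφ1·cosφ2·sin²(Δλ/2)=0.5560820301; c=2·atan2(√a, √(1-a))=1.683196914; dist=6371·c=10723.648 ≈ 10723.6 km; running total=15746.1 km
Leg 2 bearing: y=sinΔλ·cosφ2=-0.64632072, x=cosφ1·sinφ2-sinφ1·cosφ2·cosΔλ=0.75477729; θ=atan2(y, x)=-40.5737° <0 so +360° → 319.4263° ≈ 319.4°
Leg 3: φ1=0.3384734, φ2=1.0448222, Δφ=0.7063487, Δλ=1.9183228 rad; a=sin²(Δφ/2)+cosφ1·cosφ2·sin²(Δλ/2)=0.4370594857; c=2·atan2(√a, √(1-a))=1.444580453; dist=6371·c=9203.422 ≈ 9203.4 km; running total=24949.5 km
Leg 3 bearing: y=sinΔλ·cosφ2=0.47204185, x=cosφ1·sinφ2-sinφ1·cosφ2·cosΔλ=0.87254253; θ=atan2(y, x)=28.4132° ≈ 28.4°

Leg 1: dist=5022.5 km, bearing=332.8°
Leg 2: dist=10723.6 km, bearing=319.4°
Leg 3: dist=9203.4 km, bearing=28.4°
Total: 24949.5 km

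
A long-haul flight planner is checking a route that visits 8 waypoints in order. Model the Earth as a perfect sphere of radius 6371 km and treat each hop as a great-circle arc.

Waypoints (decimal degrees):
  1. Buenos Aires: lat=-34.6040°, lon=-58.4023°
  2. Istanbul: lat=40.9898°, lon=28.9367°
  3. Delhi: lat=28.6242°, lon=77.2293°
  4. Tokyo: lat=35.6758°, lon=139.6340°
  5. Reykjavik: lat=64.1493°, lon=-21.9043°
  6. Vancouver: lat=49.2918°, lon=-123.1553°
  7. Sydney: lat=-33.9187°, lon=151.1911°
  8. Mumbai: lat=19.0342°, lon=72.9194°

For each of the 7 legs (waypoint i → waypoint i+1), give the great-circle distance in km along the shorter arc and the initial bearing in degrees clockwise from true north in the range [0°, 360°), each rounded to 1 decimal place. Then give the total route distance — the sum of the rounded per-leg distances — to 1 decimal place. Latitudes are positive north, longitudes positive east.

Leg 1: φ1=-0.6039537, φ2=0.7154070, Δφ=1.3193607, Δλ=1.5243531 rad; a=sin²(Δφ/2)+cosφ1·cosφ2·sin²(Δλ/2)=0.6718279206; c=2·atan2(√a, √(1-a))=1.921603403; dist=6371·c=12242.535 ≈ 12242.5 km; running total=12242.5 km
Leg 1 bearing: y=sinΔλ·cosφ2=0.75401244, x=cosφ1·sinφ2-sinφ1·cosφ2·cosΔλ=0.55979095; θ=atan2(y, x)=53.4092° ≈ 53.4°
Leg 2: φ1=0.7154070, φ2=0.4995865, Δφ=-0.2158204, Δλ=0.8428649 rad; a=sin²(Δφ/2)+cosφ1·cosφ2·sin²(Δλ/2)=0.1224720418; c=2·atan2(√a, √(1-a))=0.715056929; dist=6371·c=4555.628 ≈ 4555.6 km; running total=16798.1 km
Leg 2 bearing: y=sinΔλ·cosφ2=0.65530917, x=cosφ1·sinφ2-sinφ1·cosφ2·cosΔλ=-0.02145811; θ=atan2(y, x)=91.8755° ≈ 91.9°
Leg 3: φ1=0.4995865, φ2=0.6226602, Δφ=0.1230736, Δλ=1.0891675 rad; a=sin²(Δφ/2)+cosφ1·cosφ2·sin²(Δλ/2)=0.1951556417; c=2·atan2(√a, √(1-a))=0.915128512; dist=6371·c=5830.284 ≈ 5830.3 km; running total=22628.4 km
Leg 3 bearing: y=sinΔλ·cosφ2=0.71992056, x=cosφ1·sinφ2-sinφ1·cosφ2·cosΔλ=0.33165353; θ=atan2(y, x)=65.2654° ≈ 65.3°
Leg 4: φ1=0.6226602, φ2=1.1196165, Δφ=0.4969563, Δλ=-2.8193752 rad; a=sin²(Δφ/2)+cosφ1·cosφ2·sin²(Δλ/2)=0.4055651062; c=2·atan2(√a, √(1-a))=1.380785235; dist=6371·c=8796.983 ≈ 8797.0 km; running total=31425.4 km
Leg 4 bearing: y=sinΔλ·cosφ2=-0.13807715, x=cosφ1·sinφ2-sinφ1·cosφ2·cosΔλ=0.97224632; θ=atan2(y, x)=-8.0830° <0 so +360° → 351.9170° ≈ 351.9°
Leg 5: φ1=1.1196165, φ2=0.8603042, Δφ=-0.2593123, Δλ=-1.7671633 rad; a=sin²(Δφ/2)+cosφ1·cosφ2·sin²(Δλ/2)=0.1866491808; c=2·atan2(√a, √(1-a))=0.893483045; dist=6371·c=5692.380 ≈ 5692.4 km; running total=37117.8 km
Leg 5 bearing: y=sinΔλ·cosφ2=-0.63967271, x=cosφ1·sinφ2-sinφ1·cosφ2·cosΔλ=0.44504369; θ=atan2(y, x)=-55.1723° <0 so +360° → 304.8277° ≈ 304.8°
Leg 6: φ1=0.8603042, φ2=-0.5919930, Δφ=-1.4522972, Δλ=4.7882480 rad; a=sin²(Δφ/2)+cosφ1·cosφ2·sin²(Δλ/2)=0.6909909388; c=2·atan2(√a, √(1-a))=1.962736170; dist=6371·c=12504.592 ≈ 12504.6 km; running total=49622.4 km
Leg 6 bearing: y=sinΔλ·cosφ2=-0.82744369, x=cosφ1·sinφ2-sinφ1·cosφ2·cosΔλ=-0.41161486; θ=atan2(y, x)=-116.4482° <0 so +360° → 243.5518° ≈ 243.6°
Leg 7: φ1=-0.5919930, φ2=0.3322095, Δφ=0.9242025, Δλ=-1.3660989 rad; a=sin²(Δφ/2)+cosφ1·cosφ2·sin²(Δλ/2)=0.5112647627; c=2·atan2(√a, √(1-a))=1.593327759; dist=6371·c=10151.091 ≈ 10151.1 km; running total=59773.5 km
Leg 7 bearing: y=sinΔλ·cosφ2=-0.92558810, x=cosφ1·sinφ2-sinφ1·cosφ2·cosΔλ=0.37786121; θ=atan2(y, x)=-67.7928° <0 so +360° → 292.2072° ≈ 292.2°

Leg 1: dist=12242.5 km, bearing=53.4°
Leg 2: dist=4555.6 km, bearing=91.9°
Leg 3: dist=5830.3 km, bearing=65.3°
Leg 4: dist=8797.0 km, bearing=351.9°
Leg 5: dist=5692.4 km, bearing=304.8°
Leg 6: dist=12504.6 km, bearing=243.6°
Leg 7: dist=10151.1 km, bearing=292.2°
Total: 59773.5 km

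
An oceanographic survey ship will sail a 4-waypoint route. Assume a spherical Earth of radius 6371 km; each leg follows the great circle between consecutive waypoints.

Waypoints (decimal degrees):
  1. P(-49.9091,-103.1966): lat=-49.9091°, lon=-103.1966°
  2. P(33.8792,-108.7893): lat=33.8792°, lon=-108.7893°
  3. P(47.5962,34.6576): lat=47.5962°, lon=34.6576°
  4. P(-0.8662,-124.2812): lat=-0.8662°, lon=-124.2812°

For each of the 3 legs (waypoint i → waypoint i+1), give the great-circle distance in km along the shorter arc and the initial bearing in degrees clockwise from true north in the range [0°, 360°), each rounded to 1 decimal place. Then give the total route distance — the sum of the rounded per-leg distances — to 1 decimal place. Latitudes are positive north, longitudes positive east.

Leg 1: dist=9333.1 km, bearing=355.3°
Leg 2: dist=10250.4 km, bearing=23.7°
Leg 3: dist=14435.5 km, bearing=332.1°
Total: 34019.0 km

Leg 1: φ1=-0.8710781, φ2=0.5913036, Δφ=1.4623817, Δλ=-0.0976110 rad; a=sin²(Δφ/2)+cosφ1·cosφ2·sin²(Δλ/2)=0.4471713564; c=2·atan2(√a, √(1-a))=1.464941462; dist=6371·c=9333.142 ≈ 9333.1 km; running total=9333.1 km
Leg 1 bearing: y=sinΔλ·cosφ2=-0.08090949, x=cosφ1·sinφ2-sinφ1·cosφ2·cosΔλ=0.99110554; θ=atan2(y, x)=-4.6670° <0 so +360° → 355.3330° ≈ 355.3°
Leg 2: φ1=0.5913036, φ2=0.8307104, Δφ=0.2394068, Δλ=2.5036207 rad; a=sin²(Δφ/2)+cosφ1·cosφ2·sin²(Δλ/2)=0.5190566075; c=2·atan2(√a, √(1-a))=1.608918775; dist=6371·c=10250.422 ≈ 10250.4 km; running total=19583.5 km
Leg 2 bearing: y=sinΔλ·cosφ2=0.40162177, x=cosφ1·sinφ2-sinφ1·cosφ2·cosΔλ=0.91501221; θ=atan2(y, x)=23.6979° ≈ 23.7°
Leg 3: φ1=0.8307104, φ2=-0.0151180, Δφ=-0.8458284, Δλ=-2.7740054 rad; a=sin²(Δφ/2)+cosφ1·cosφ2·sin²(Δλ/2)=0.8201968618; c=2·atan2(√a, √(1-a))=2.265807113; dist=6371·c=14435.457 ≈ 14435.5 km; running total=34019.0 km
Leg 3 bearing: y=sinΔλ·cosφ2=-0.35932387, x=cosφ1·sinφ2-sinφ1·cosφ2·cosΔλ=0.67880942; θ=atan2(y, x)=-27.8943° <0 so +360° → 332.1057° ≈ 332.1°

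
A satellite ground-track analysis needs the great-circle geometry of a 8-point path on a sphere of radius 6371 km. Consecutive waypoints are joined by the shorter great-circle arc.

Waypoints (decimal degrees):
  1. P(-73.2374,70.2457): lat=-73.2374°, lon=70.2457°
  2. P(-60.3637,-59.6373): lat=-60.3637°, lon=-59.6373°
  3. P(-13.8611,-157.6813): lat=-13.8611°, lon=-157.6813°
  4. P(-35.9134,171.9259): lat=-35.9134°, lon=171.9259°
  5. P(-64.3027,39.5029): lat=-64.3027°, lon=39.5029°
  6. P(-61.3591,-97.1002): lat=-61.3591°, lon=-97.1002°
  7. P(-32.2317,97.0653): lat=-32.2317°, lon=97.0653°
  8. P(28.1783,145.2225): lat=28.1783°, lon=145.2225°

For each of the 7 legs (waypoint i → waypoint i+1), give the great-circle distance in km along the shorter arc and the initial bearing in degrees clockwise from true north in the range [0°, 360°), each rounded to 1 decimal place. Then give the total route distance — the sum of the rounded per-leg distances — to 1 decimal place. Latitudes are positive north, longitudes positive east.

Leg 1: dist=4692.5 km, bearing=214.4°
Leg 2: dist=9105.9 km, bearing=256.2°
Leg 3: dist=3895.9 km, bearing=225.5°
Leg 4: dist=8122.1 km, bearing=199.6°
Leg 5: dist=5584.4 km, bearing=205.4°
Leg 6: dist=9529.5 km, bearing=192.0°
Leg 7: dist=8426.9 km, bearing=42.6°
Total: 49357.2 km

Leg 1: φ1=-1.2782338, φ2=-1.0535453, Δφ=0.2246885, Δλ=-2.2668860 rad; a=sin²(Δφ/2)+cosφ1·cosφ2·sin²(Δλ/2)=0.1295997022; c=2·atan2(√a, √(1-a))=0.736534900; dist=6371·c=4692.464 ≈ 4692.5 km; running total=4692.5 km
Leg 1 bearing: y=sinΔλ·cosφ2=-0.37945162, x=cosφ1·sinφ2-sinφ1·cosφ2·cosΔλ=-0.55428418; θ=atan2(y, x)=-145.6053° <0 so +360° → 214.3947° ≈ 214.4°
Leg 2: φ1=-1.0535453, φ2=-0.2419218, Δφ=0.8116235, Δλ=-1.7111906 rad; a=sin²(Δφ/2)+cosφ1·cosφ2·sin²(Δλ/2)=0.4294760519; c=2·atan2(√a, √(1-a))=1.429276514; dist=6371·c=9105.921 ≈ 9105.9 km; running total=13798.4 km
Leg 2 bearing: y=sinΔλ·cosφ2=-0.96132678, x=cosφ1·sinφ2-sinφ1·cosφ2·cosΔλ=-0.23655088; θ=atan2(y, x)=-103.8240° <0 so +360° → 256.1760° ≈ 256.2°
Leg 3: φ1=-0.2419218, φ2=-0.6268071, Δφ=-0.3848852, Δλ=5.7527309 rad; a=sin²(Δφ/2)+cosφ1·cosφ2·sin²(Δλ/2)=0.0906083335; c=2·atan2(√a, √(1-a))=0.611507772; dist=6371·c=3895.916 ≈ 3895.9 km; running total=17694.3 km
Leg 3 bearing: y=sinΔλ·cosφ2=-0.40975123, x=cosφ1·sinφ2-sinφ1·cosφ2·cosΔλ=-0.40211663; θ=atan2(y, x)=-134.4612° <0 so +360° → 225.5388° ≈ 225.5°
Leg 4: φ1=-0.6268071, φ2=-1.1222938, Δφ=-0.4954868, Δλ=-2.3112174 rad; a=sin²(Δφ/2)+cosφ1·cosφ2·sin²(Δλ/2)=0.3541808436; c=2·atan2(√a, √(1-a))=1.274857166; dist=6371·c=8122.115 ≈ 8122.1 km; running total=25816.4 km
Leg 4 bearing: y=sinΔλ·cosφ2=-0.32008911, x=cosφ1·sinφ2-sinφ1·cosφ2·cosΔλ=-0.90138230; θ=atan2(y, x)=-160.4496° <0 so +360° → 199.5504° ≈ 199.6°
Leg 5: φ1=-1.1222938, φ2=-1.0709183, Δφ=0.0513755, Δλ=-2.3841739 rad; a=sin²(Δφ/2)+cosφ1·cosφ2·sin²(Δλ/2)=0.1800896139; c=2·atan2(√a, √(1-a))=0.876531294; dist=6371·c=5584.381 ≈ 5584.4 km; running total=31400.8 km
Leg 5 bearing: y=sinΔλ·cosφ2=-0.32931489, x=cosφ1·sinφ2-sinφ1·cosφ2·cosΔλ=-0.69439260; θ=atan2(y, x)=-154.6274° <0 so +360° → 205.3726° ≈ 205.4°
Leg 6: φ1=-1.0709183, φ2=-0.5625493, Δφ=0.5083690, Δλ=3.3888273 rad; a=sin²(Δφ/2)+cosφ1·cosφ2·sin²(Δλ/2)=0.4625205140; c=2·atan2(√a, √(1-a))=1.495766980; dist=6371·c=9529.531 ≈ 9529.5 km; running total=40930.3 km
Leg 6 bearing: y=sinΔλ·cosφ2=-0.20701126, x=cosφ1·sinφ2-sinφ1·cosφ2·cosΔλ=-0.97546271; θ=atan2(y, x)=-168.0185° <0 so +360° → 191.9815° ≈ 192.0°
Leg 7: φ1=-0.5625493, φ2=0.4918041, Δφ=1.0543534, Δλ=0.8405017 rad; a=sin²(Δφ/2)+cosφ1·cosφ2·sin²(Δλ/2)=0.3772214939; c=2·atan2(√a, √(1-a))=1.322702071; dist=6371·c=8426.935 ≈ 8426.9 km; running total=49357.2 km
Leg 7 bearing: y=sinΔλ·cosφ2=0.65668487, x=cosφ1·sinφ2-sinφ1·cosφ2·cosΔλ=0.71306853; θ=atan2(y, x)=42.6428° ≈ 42.6°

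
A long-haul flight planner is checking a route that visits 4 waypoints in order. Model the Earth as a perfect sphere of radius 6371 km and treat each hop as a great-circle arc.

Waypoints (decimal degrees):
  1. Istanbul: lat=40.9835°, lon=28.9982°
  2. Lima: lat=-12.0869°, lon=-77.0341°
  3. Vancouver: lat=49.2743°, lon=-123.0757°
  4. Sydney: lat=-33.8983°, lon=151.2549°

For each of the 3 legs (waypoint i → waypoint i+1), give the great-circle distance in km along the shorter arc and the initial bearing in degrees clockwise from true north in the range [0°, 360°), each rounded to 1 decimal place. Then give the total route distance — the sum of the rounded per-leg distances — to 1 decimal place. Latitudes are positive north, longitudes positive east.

Leg 1: dist=12225.9 km, bearing=271.2°
Leg 2: dist=8171.9 km, bearing=330.7°
Leg 3: dist=12503.1 km, bearing=243.6°
Total: 32900.9 km

Leg 1: φ1=0.7152970, φ2=-0.2109562, Δφ=-0.9262532, Δλ=-1.8506127 rad; a=sin²(Δφ/2)+cosφ1·cosφ2·sin²(Δλ/2)=0.6705976540; c=2·atan2(√a, √(1-a))=1.918984546; dist=6371·c=12225.851 ≈ 12225.9 km; running total=12225.9 km
Leg 1 bearing: y=sinΔλ·cosφ2=-0.93979953, x=cosφ1·sinφ2-sinφ1·cosφ2·cosΔλ=0.01904243; θ=atan2(y, x)=-88.8392° <0 so +360° → 271.1608° ≈ 271.2°
Leg 2: φ1=-0.2109562, φ2=0.8599988, Δφ=1.0709550, Δλ=-0.8035775 rad; a=sin²(Δφ/2)+cosφ1·cosφ2·sin²(Δλ/2)=0.3579236052; c=2·atan2(√a, √(1-a))=1.282673649; dist=6371·c=8171.914 ≈ 8171.9 km; running total=20397.8 km
Leg 2 bearing: y=sinΔλ·cosφ2=-0.46965385, x=cosφ1·sinφ2-sinφ1·cosφ2·cosΔλ=0.83587227; θ=atan2(y, x)=-29.3304° <0 so +360° → 330.6696° ≈ 330.7°
Leg 3: φ1=0.8599988, φ2=-0.5916369, Δφ=-1.4516357, Δλ=4.7879722 rad; a=sin²(Δφ/2)+cosφ1·cosφ2·sin²(Δλ/2)=0.6908856446; c=2·atan2(√a, √(1-a))=1.962508313; dist=6371·c=12503.140 ≈ 12503.1 km; running total=32900.9 km
Leg 3 bearing: y=sinΔλ·cosφ2=-0.82765906, x=cosφ1·sinφ2-sinφ1·cosφ2·cosΔλ=-0.41137716; θ=atan2(y, x)=-116.4291° <0 so +360° → 243.5709° ≈ 243.6°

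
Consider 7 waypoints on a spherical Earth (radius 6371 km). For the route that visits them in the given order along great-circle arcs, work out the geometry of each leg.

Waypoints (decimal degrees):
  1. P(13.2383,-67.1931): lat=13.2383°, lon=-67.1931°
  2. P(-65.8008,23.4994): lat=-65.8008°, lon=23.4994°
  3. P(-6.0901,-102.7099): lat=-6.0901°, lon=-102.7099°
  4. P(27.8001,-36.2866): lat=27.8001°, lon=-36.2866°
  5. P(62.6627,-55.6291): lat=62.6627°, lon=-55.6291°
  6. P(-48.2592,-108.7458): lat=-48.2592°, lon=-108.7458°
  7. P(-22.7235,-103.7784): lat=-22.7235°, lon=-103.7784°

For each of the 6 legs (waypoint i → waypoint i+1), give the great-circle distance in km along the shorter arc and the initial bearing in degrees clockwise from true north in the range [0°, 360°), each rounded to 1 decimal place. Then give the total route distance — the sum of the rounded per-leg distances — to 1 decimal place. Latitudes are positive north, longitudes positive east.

Leg 1: φ1=0.2310519, φ2=-1.1484406, Δφ=-1.3794925, Δλ=1.5828827 rad; a=sin²(Δφ/2)+cosφ1·cosφ2·sin²(Δλ/2)=0.6068504309; c=2·atan2(√a, √(1-a))=1.786158104; dist=6371·c=11379.613 ≈ 11379.6 km; running total=11379.6 km
Leg 1 bearing: y=sinΔλ·cosφ2=0.40988036, x=cosφ1·sinφ2-sinφ1·cosφ2·cosΔλ=-0.88675252; θ=atan2(y, x)=155.1924° ≈ 155.2°
Leg 2: φ1=-1.1484406, φ2=-0.1062923, Δφ=1.0421483, Δλ=-2.2027678 rad; a=sin²(Δφ/2)+cosφ1·cosφ2·sin²(Δλ/2)=0.5720064611; c=2·atan2(√a, √(1-a))=1.715311751; dist=6371·c=10928.251 ≈ 10928.3 km; running total=22307.9 km
Leg 2 bearing: y=sinΔλ·cosφ2=-0.80231073, x=cosφ1·sinφ2-sinφ1·cosφ2·cosΔλ=-0.57927349; θ=atan2(y, x)=-125.8295° <0 so +360° → 234.1705° ≈ 234.2°
Leg 3: φ1=-0.1062923, φ2=0.4852033, Δφ=0.5914956, Δλ=1.1593053 rad; a=sin²(Δφ/2)+cosφ1·cosφ2·sin²(Δλ/2)=0.3488329200; c=2·atan2(√a, √(1-a))=1.263655864; dist=6371·c=8050.752 ≈ 8050.8 km; running total=30358.7 km
Leg 3 bearing: y=sinΔλ·cosφ2=0.81074024, x=cosφ1·sinφ2-sinφ1·cosφ2·cosΔλ=0.50129265; θ=atan2(y, x)=58.2709° ≈ 58.3°
Leg 4: φ1=0.4852033, φ2=1.0936704, Δφ=0.6084672, Δλ=-0.3375903 rad; a=sin²(Δφ/2)+cosφ1·cosφ2·sin²(Δλ/2)=0.1012019623; c=2·atan2(√a, √(1-a))=0.647497016; dist=6371·c=4125.203 ≈ 4125.2 km; running total=34483.9 km
Leg 4 bearing: y=sinΔλ·cosφ2=-0.15210290, x=cosφ1·sinφ2-sinφ1·cosφ2·cosΔλ=0.58369959; θ=atan2(y, x)=-14.6056° <0 so +360° → 345.3944° ≈ 345.4°
Leg 5: φ1=1.0936704, φ2=-0.8422819, Δφ=-1.9359524, Δλ=-0.9270613 rad; a=sin²(Δφ/2)+cosφ1·cosφ2·sin²(Δλ/2)=0.7396662133; c=2·atan2(√a, √(1-a))=2.070690229; dist=6371·c=13192.367 ≈ 13192.4 km; running total=47676.3 km
Leg 5 bearing: y=sinΔλ·cosφ2=-0.53251604, x=cosφ1·sinφ2-sinφ1·cosφ2·cosΔλ=-0.69761529; θ=atan2(y, x)=-142.6441° <0 so +360° → 217.3559° ≈ 217.4°
Leg 6: φ1=-0.8422819, φ2=-0.3965999, Δφ=0.4456820, Δλ=0.0866975 rad; a=sin²(Δφ/2)+cosφ1·cosφ2·sin²(Δλ/2)=0.0499947807; c=2·atan2(√a, √(1-a))=0.451002863; dist=6371·c=2873.339 ≈ 2873.3 km; running total=50549.6 km
Leg 6 bearing: y=sinΔλ·cosφ2=0.07986786, x=cosφ1·sinφ2-sinφ1·cosφ2·cosΔλ=0.42848843; θ=atan2(y, x)=10.5585° ≈ 10.6°

Leg 1: dist=11379.6 km, bearing=155.2°
Leg 2: dist=10928.3 km, bearing=234.2°
Leg 3: dist=8050.8 km, bearing=58.3°
Leg 4: dist=4125.2 km, bearing=345.4°
Leg 5: dist=13192.4 km, bearing=217.4°
Leg 6: dist=2873.3 km, bearing=10.6°
Total: 50549.6 km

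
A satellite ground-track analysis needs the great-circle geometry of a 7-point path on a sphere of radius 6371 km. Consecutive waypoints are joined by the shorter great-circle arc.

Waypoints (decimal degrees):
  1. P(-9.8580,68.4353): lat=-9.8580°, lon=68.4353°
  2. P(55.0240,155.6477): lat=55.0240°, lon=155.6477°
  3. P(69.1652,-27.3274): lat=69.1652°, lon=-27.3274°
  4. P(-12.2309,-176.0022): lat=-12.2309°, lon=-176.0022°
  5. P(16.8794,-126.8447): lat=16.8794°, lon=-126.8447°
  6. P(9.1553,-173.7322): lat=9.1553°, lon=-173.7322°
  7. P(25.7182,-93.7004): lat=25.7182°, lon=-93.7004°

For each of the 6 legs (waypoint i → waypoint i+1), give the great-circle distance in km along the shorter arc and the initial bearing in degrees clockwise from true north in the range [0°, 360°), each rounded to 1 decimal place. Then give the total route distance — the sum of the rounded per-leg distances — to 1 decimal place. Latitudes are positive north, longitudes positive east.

Leg 1: dist=10727.8 km, bearing=35.2°
Leg 2: dist=6203.8 km, bearing=1.3°
Leg 3: dist=13306.2 km, bearing=324.2°
Leg 4: dist=6296.6 km, bearing=60.1°
Leg 5: dist=5139.7 km, bearing=266.5°
Leg 6: dist=8574.7 km, bearing=65.5°
Total: 50248.8 km

Leg 1: φ1=-0.1720546, φ2=0.9603500, Δφ=1.1324045, Δλ=1.5221435 rad; a=sin²(Δφ/2)+cosφ1·cosφ2·sin²(Δλ/2)=0.5564094254; c=2·atan2(√a, √(1-a))=1.683855887; dist=6371·c=10727.846 ≈ 10727.8 km; running total=10727.8 km
Leg 1 bearing: y=sinΔλ·cosφ2=0.57255495, x=cosφ1·sinφ2-sinφ1·cosφ2·cosΔλ=0.81206696; θ=atan2(y, x)=35.1861° ≈ 35.2°
Leg 2: φ1=0.9603500, φ2=1.2071605, Δφ=0.2468105, Δλ=-3.1935179 rad; a=sin²(Δφ/2)+cosφ1·cosφ2·sin²(Δλ/2)=0.2188988672; c=2·atan2(√a, √(1-a))=0.973749972; dist=6371·c=6203.761 ≈ 6203.8 km; running total=16931.6 km
Leg 2 bearing: y=sinΔλ·cosφ2=0.01846021, x=cosφ1·sinφ2-sinφ1·cosφ2·cosΔλ=0.82679371; θ=atan2(y, x)=1.2791° ≈ 1.3°
Leg 3: φ1=1.2071605, φ2=-0.2134695, Δφ=-1.4206299, Δλ=-2.5948648 rad; a=sin²(Δφ/2)+cosφ1·cosφ2·sin²(Δλ/2)=0.7474652902; c=2·atan2(√a, √(1-a))=2.088551266; dist=6371·c=13306.160 ≈ 13306.2 km; running total=30237.8 km
Leg 3 bearing: y=sinΔλ·cosφ2=-0.50809419, x=cosφ1·sinφ2-sinφ1·cosφ2·cosΔλ=0.70490001; θ=atan2(y, x)=-35.7842° <0 so +360° → 324.2158° ≈ 324.2°
Leg 4: φ1=-0.2134695, φ2=0.2946011, Δφ=0.5080706, Δλ=0.8579602 rad; a=sin²(Δφ/2)+cosφ1·cosφ2·sin²(Δλ/2)=0.2249552594; c=2·atan2(√a, √(1-a))=0.988324943; dist=6371·c=6296.618 ≈ 6296.6 km; running total=36534.4 km
Leg 4 bearing: y=sinΔλ·cosφ2=0.72391822, x=cosφ1·sinφ2-sinφ1·cosφ2·cosΔλ=0.41634597; θ=atan2(y, x)=60.0956° ≈ 60.1°
Leg 5: φ1=0.2946011, φ2=0.1597901, Δφ=-0.1348110, Δλ=-0.8183413 rad; a=sin²(Δφ/2)+cosφ1·cosφ2·sin²(Δλ/2)=0.1540713841; c=2·atan2(√a, √(1-a))=0.806738212; dist=6371·c=5139.729 ≈ 5139.7 km; running total=41674.1 km
Leg 5 bearing: y=sinΔλ·cosφ2=-0.72071333, x=cosφ1·sinφ2-sinφ1·cosφ2·cosΔλ=-0.04365618; θ=atan2(y, x)=-93.4664° <0 so +360° → 266.5336° ≈ 266.5°
Leg 6: φ1=0.1597901, φ2=0.4488673, Δφ=0.2890771, Δλ=1.3968184 rad; a=sin²(Δφ/2)+cosφ1·cosφ2·sin²(Δλ/2)=0.3884936390; c=2·atan2(√a, √(1-a))=1.345892387; dist=6371·c=8574.680 ≈ 8574.7 km; running total=50248.8 km
Leg 6 bearing: y=sinΔλ·cosφ2=0.88733863, x=cosφ1·sinφ2-sinφ1·cosφ2·cosΔλ=0.40360313; θ=atan2(y, x)=65.5417° ≈ 65.5°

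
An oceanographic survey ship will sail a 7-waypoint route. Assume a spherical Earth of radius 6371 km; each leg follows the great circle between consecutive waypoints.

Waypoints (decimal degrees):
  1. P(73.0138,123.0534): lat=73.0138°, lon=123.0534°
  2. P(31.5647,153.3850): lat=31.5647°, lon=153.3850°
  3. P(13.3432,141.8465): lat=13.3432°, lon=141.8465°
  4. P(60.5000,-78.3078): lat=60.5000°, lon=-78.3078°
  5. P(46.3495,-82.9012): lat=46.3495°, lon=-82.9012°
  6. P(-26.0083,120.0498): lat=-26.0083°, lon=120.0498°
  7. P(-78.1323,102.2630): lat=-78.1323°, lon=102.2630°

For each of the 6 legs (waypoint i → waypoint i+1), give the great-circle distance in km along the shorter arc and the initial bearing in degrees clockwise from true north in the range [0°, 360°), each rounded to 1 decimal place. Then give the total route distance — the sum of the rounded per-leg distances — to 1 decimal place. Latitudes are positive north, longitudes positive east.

Leg 1: dist=4928.0 km, bearing=142.0°
Leg 2: dist=2343.6 km, bearing=212.8°
Leg 3: dist=11065.8 km, bearing=18.8°
Leg 4: dist=1601.7 km, bearing=192.8°
Leg 5: dist=16978.3 km, bearing=310.2°
Leg 6: dist=5866.9 km, bearing=184.5°
Total: 42784.3 km

Leg 1: φ1=1.2743312, φ2=0.5509079, Δφ=-0.7234233, Δλ=0.5293863 rad; a=sin²(Δφ/2)+cosφ1·cosφ2·sin²(Δλ/2)=0.1422643259; c=2·atan2(√a, √(1-a))=0.773497790; dist=6371·c=4927.954 ≈ 4928.0 km; running total=4928.0 km
Leg 1 bearing: y=sinΔλ·cosφ2=0.43028823, x=cosφ1·sinφ2-sinφ1·cosφ2·cosΔλ=-0.55041147; θ=atan2(y, x)=141.9832° ≈ 142.0°
Leg 2: φ1=0.5509079, φ2=0.2328828, Δφ=-0.3180252, Δλ=-0.2013848 rad; a=sin²(Δφ/2)+cosφ1·cosφ2·sin²(Δλ/2)=0.0334499308; c=2·atan2(√a, √(1-a))=0.367857021; dist=6371·c=2343.617 ≈ 2343.6 km; running total=7271.6 km
Leg 2 bearing: y=sinΔλ·cosφ2=-0.19462667, x=cosφ1·sinφ2-sinφ1·cosφ2·cosΔλ=-0.30239807; θ=atan2(y, x)=-147.2342° <0 so +360° → 212.7658° ≈ 212.8°
Leg 3: φ1=0.2328828, φ2=1.0559242, Δφ=0.8230414, Δλ=-3.8424174 rad; a=sin²(Δφ/2)+cosφ1·cosφ2·sin²(Δλ/2)=0.5826704858; c=2·atan2(√a, √(1-a))=1.736900058; dist=6371·c=11065.790 ≈ 11065.8 km; running total=18337.4 km
Leg 3 bearing: y=sinΔλ·cosφ2=0.31753848, x=cosφ1·sinφ2-sinφ1·cosφ2·cosΔλ=0.93371927; θ=atan2(y, x)=18.7821° ≈ 18.8°
Leg 4: φ1=1.0559242, φ2=0.8089514, Δφ=-0.2469728, Δλ=-0.0801700 rad; a=sin²(Δφ/2)+cosφ1·cosφ2·sin²(Δλ/2)=0.0157174000; c=2·atan2(√a, √(1-a))=0.251399625; dist=6371·c=1601.667 ≈ 1601.7 km; running total=19939.1 km
Leg 4 bearing: y=sinΔλ·cosφ2=-0.05527866, x=cosφ1·sinφ2-sinφ1·cosφ2·cosΔλ=-0.24254015; θ=atan2(y, x)=-167.1607° <0 so +360° → 192.8393° ≈ 192.8°
Leg 5: φ1=0.8089514, φ2=-0.4539305, Δφ=-1.2628818, Δλ=3.5421632 rad; a=sin²(Δφ/2)+cosφ1·cosφ2·sin²(Δλ/2)=0.9442655262; c=2·atan2(√a, √(1-a))=2.664929902; dist=6371·c=16978.268 ≈ 16978.3 km; running total=36917.4 km
Leg 5 bearing: y=sinΔλ·cosφ2=-0.35045436, x=cosφ1·sinφ2-sinφ1·cosφ2·cosΔλ=0.29613225; θ=atan2(y, x)=-49.8024° <0 so +360° → 310.1976° ≈ 310.2°
Leg 6: φ1=-0.4539305, φ2=-1.3636659, Δφ=-0.9097354, Δλ=-0.3104382 rad; a=sin²(Δφ/2)+cosφ1·cosφ2·sin²(Δλ/2)=0.1974400576; c=2·atan2(√a, √(1-a))=0.920879884; dist=6371·c=5866.926 ≈ 5866.9 km; running total=42784.3 km
Leg 6 bearing: y=sinΔλ·cosφ2=-0.06282190, x=cosφ1·sinφ2-sinφ1·cosφ2·cosΔλ=-0.79365190; θ=atan2(y, x)=-175.4742° <0 so +360° → 184.5258° ≈ 184.5°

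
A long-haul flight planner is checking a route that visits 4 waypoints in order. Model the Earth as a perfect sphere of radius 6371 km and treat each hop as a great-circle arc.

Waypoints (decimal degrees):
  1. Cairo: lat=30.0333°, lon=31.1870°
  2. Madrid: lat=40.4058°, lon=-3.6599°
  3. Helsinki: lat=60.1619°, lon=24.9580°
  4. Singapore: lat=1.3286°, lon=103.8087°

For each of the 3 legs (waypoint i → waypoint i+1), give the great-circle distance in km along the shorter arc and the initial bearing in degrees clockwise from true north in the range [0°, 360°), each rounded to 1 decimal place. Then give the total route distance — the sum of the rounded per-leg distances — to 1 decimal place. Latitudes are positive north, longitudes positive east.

Leg 1: dist=3343.2 km, bearing=299.7°
Leg 2: dist=2947.8 km, bearing=32.3°
Leg 3: dist=9264.9 km, bearing=99.0°
Total: 15555.9 km

Leg 1: φ1=0.5241800, φ2=0.7052142, Δφ=0.1810343, Δλ=-0.6081931 rad; a=sin²(Δφ/2)+cosφ1·cosφ2·sin²(Δλ/2)=0.0672772741; c=2·atan2(√a, √(1-a))=0.524757517; dist=6371·c=3343.230 ≈ 3343.2 km; running total=3343.2 km
Leg 1 bearing: y=sinΔλ·cosφ2=-0.43509448, x=cosφ1·sinφ2-sinφ1·cosφ2·cosΔλ=0.24838873; θ=atan2(y, x)=-60.2786° <0 so +360° → 299.7214° ≈ 299.7°
Leg 2: φ1=0.7052142, φ2=1.0500232, Δφ=0.3448090, Δλ=0.4994766 rad; a=sin²(Δφ/2)+cosφ1·cosφ2·sin²(Δλ/2)=0.0525727029; c=2·atan2(√a, √(1-a))=0.462690991; dist=6371·c=2947.804 ≈ 2947.8 km; running total=6291.0 km
Leg 2 bearing: y=sinΔλ·cosφ2=0.23831002, x=cosφ1·sinφ2-sinφ1·cosφ2·cosΔλ=0.37741699; θ=atan2(y, x)=32.2693° ≈ 32.3°
Leg 3: φ1=1.0500232, φ2=0.0231884, Δφ=-1.0268348, Δλ=1.3762043 rad; a=sin²(Δφ/2)+cosφ1·cosφ2·sin²(Δλ/2)=0.4418518283; c=2·atan2(√a, √(1-a))=1.454236227; dist=6371·c=9264.939 ≈ 9264.9 km; running total=15555.9 km
Leg 3 bearing: y=sinΔλ·cosφ2=0.98086288, x=cosφ1·sinφ2-sinφ1·cosφ2·cosΔλ=-0.15615112; θ=atan2(y, x)=99.0455° ≈ 99.0°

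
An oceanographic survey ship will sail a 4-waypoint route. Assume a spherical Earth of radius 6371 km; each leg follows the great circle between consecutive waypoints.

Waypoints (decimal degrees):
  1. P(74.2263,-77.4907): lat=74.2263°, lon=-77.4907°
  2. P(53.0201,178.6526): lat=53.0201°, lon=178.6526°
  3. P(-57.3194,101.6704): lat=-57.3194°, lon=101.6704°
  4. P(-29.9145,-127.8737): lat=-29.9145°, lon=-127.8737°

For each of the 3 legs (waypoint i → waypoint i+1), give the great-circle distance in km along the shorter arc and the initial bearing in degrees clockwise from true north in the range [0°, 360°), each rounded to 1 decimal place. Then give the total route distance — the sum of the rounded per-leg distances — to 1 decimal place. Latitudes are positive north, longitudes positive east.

Leg 1: φ1=1.2954933, φ2=0.9253753, Δφ=-0.3701180, Δλ=4.4705439 rad; a=sin²(Δφ/2)+cosφ1·cosφ2·sin²(Δλ/2)=0.1351989425; c=2·atan2(√a, √(1-a))=0.753056369; dist=6371·c=4797.722 ≈ 4797.7 km; running total=4797.7 km
Leg 1 bearing: y=sinΔλ·cosφ2=-0.58402880, x=cosφ1·sinφ2-sinφ1·cosφ2·cosΔλ=0.35579645; θ=atan2(y, x)=-58.6498° <0 so +360° → 301.3502° ≈ 301.4°
Leg 2: φ1=0.9253753, φ2=-1.0004123, Δφ=-1.9257876, Δλ=-1.3435929 rad; a=sin²(Δφ/2)+cosφ1·cosφ2·sin²(Δλ/2)=0.7996106227; c=2·atan2(√a, √(1-a))=2.213324347; dist=6371·c=14101.089 ≈ 14101.1 km; running total=18898.8 km
Leg 2 bearing: y=sinΔλ·cosφ2=-0.52607858, x=cosφ1·sinφ2-sinφ1·cosφ2·cosΔλ=-0.60346933; θ=atan2(y, x)=-138.9195° <0 so +360° → 221.0805° ≈ 221.1°
Leg 3: φ1=-1.0004123, φ2=-0.5221065, Δφ=0.4783057, Δλ=-4.0063003 rad; a=sin²(Δφ/2)+cosφ1·cosφ2·sin²(Δλ/2)=0.4419601868; c=2·atan2(√a, √(1-a))=1.454454422; dist=6371·c=9266.329 ≈ 9266.3 km; running total=28165.1 km
Leg 3 bearing: y=sinΔλ·cosφ2=0.65953059, x=cosφ1·sinφ2-sinφ1·cosφ2·cosΔλ=-0.74266070; θ=atan2(y, x)=138.3929° ≈ 138.4°

Leg 1: dist=4797.7 km, bearing=301.4°
Leg 2: dist=14101.1 km, bearing=221.1°
Leg 3: dist=9266.3 km, bearing=138.4°
Total: 28165.1 km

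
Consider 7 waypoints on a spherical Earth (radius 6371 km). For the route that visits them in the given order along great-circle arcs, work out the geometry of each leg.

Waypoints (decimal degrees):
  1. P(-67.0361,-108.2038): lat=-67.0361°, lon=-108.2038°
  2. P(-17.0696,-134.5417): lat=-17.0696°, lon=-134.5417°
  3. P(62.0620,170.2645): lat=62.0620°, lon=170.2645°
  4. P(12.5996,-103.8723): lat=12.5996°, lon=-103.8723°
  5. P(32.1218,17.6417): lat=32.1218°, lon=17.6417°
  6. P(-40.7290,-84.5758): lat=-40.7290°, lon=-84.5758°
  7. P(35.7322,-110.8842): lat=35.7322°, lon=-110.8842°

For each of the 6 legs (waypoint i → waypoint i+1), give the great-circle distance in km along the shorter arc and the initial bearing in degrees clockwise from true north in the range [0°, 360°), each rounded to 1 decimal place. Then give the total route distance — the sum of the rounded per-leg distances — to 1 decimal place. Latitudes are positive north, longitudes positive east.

Leg 1: φ1=-1.1700007, φ2=-0.2979207, Δφ=0.8720799, Δλ=-0.4596831 rad; a=sin²(Δφ/2)+cosφ1·cosφ2·sin²(Δλ/2)=0.1977404366; c=2·atan2(√a, √(1-a))=0.921634262; dist=6371·c=5871.732 ≈ 5871.7 km; running total=5871.7 km
Leg 1 bearing: y=sinΔλ·cosφ2=-0.42412021, x=cosφ1·sinφ2-sinφ1·cosφ2·cosΔλ=0.67429865; θ=atan2(y, x)=-32.1691° <0 so +360° → 327.8309° ≈ 327.8°
Leg 2: φ1=-0.2979207, φ2=1.0831862, Δφ=1.3811070, Δλ=5.3198718 rad; a=sin²(Δφ/2)+cosφ1·cosφ2·sin²(Δλ/2)=0.5018369857; c=2·atan2(√a, √(1-a))=1.574470307; dist=6371·c=10030.950 ≈ 10031.0 km; running total=15902.7 km
Leg 2 bearing: y=sinΔλ·cosφ2=-0.38469248, x=cosφ1·sinφ2-sinφ1·cosφ2·cosΔλ=0.92303748; θ=atan2(y, x)=-22.6248° <0 so +360° → 337.3752° ≈ 337.4°
Leg 3: φ1=1.0831862, φ2=0.2199045, Δφ=-0.8632817, Δλ=-4.7845898 rad; a=sin²(Δφ/2)+cosφ1·cosφ2·sin²(Δλ/2)=0.3871511718; c=2·atan2(√a, √(1-a))=1.343137215; dist=6371·c=8557.127 ≈ 8557.1 km; running total=24459.8 km
Leg 3 bearing: y=sinΔλ·cosφ2=0.97337568, x=cosφ1·sinφ2-sinφ1·cosφ2·cosΔλ=0.04000438; θ=atan2(y, x)=87.6465° ≈ 87.6°
Leg 4: φ1=0.2199045, φ2=0.5606312, Δφ=0.3407267, Δλ=2.1208194 rad; a=sin²(Δφ/2)+cosφ1·cosφ2·sin²(Δλ/2)=0.6580211531; c=2·atan2(√a, √(1-a))=1.892351396; dist=6371·c=12056.171 ≈ 12056.2 km; running total=36516.0 km
Leg 4 bearing: y=sinΔλ·cosφ2=0.72200958, x=cosφ1·sinφ2-sinφ1·cosφ2·cosΔλ=0.61548308; θ=atan2(y, x)=49.5538° ≈ 49.6°
Leg 5: φ1=0.5606312, φ2=-0.7108552, Δφ=-1.2714863, Δλ=-1.7840319 rad; a=sin²(Δφ/2)+cosφ1·cosφ2·sin²(Δλ/2)=0.7413790026; c=2·atan2(√a, √(1-a))=2.074597608; dist=6371·c=13217.261 ≈ 13217.3 km; running total=49733.3 km
Leg 5 bearing: y=sinΔλ·cosφ2=-0.74064091, x=cosφ1·sinφ2-sinφ1·cosφ2·cosΔλ=-0.46732832; θ=atan2(y, x)=-122.2510° <0 so +360° → 237.7490° ≈ 237.7°
Leg 6: φ1=-0.7108552, φ2=0.6236445, Δφ=1.3344997, Δλ=-0.4591682 rad; a=sin²(Δφ/2)+cosφ1·cosφ2·sin²(Δλ/2)=0.4148063616; c=2·atan2(√a, √(1-a))=1.399573647; dist=6371·c=8916.684 ≈ 8916.7 km; running total=58650.0 km
Leg 6 bearing: y=sinΔλ·cosφ2=-0.35977214, x=cosφ1·sinφ2-sinφ1·cosφ2·cosΔλ=0.91735063; θ=atan2(y, x)=-21.4144° <0 so +360° → 338.5856° ≈ 338.6°

Leg 1: dist=5871.7 km, bearing=327.8°
Leg 2: dist=10031.0 km, bearing=337.4°
Leg 3: dist=8557.1 km, bearing=87.6°
Leg 4: dist=12056.2 km, bearing=49.6°
Leg 5: dist=13217.3 km, bearing=237.7°
Leg 6: dist=8916.7 km, bearing=338.6°
Total: 58650.0 km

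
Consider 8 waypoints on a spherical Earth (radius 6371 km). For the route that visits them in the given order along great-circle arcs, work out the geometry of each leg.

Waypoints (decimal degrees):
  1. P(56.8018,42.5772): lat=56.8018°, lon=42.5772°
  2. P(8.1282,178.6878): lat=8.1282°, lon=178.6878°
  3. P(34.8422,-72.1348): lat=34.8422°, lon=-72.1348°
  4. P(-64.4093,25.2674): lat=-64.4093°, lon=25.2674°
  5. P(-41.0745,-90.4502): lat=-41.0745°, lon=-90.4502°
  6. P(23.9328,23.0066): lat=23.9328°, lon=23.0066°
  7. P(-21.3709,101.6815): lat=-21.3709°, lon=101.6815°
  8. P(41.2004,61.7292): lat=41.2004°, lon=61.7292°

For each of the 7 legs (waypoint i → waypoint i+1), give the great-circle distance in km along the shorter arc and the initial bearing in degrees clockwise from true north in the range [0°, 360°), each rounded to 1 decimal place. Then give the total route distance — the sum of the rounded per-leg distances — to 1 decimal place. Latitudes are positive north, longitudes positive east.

Leg 1: dist=11764.7 km, bearing=45.5°
Leg 2: dist=11200.3 km, bearing=52.1°
Leg 3: dist=13801.6 km, bearing=148.8°
Leg 4: dist=7024.6 km, bearing=229.6°
Leg 5: dist=13648.0 km, bearing=85.4°
Leg 6: dist=9884.4 km, bearing=114.0°
Leg 7: dist=8085.8 km, bearing=329.6°
Total: 75409.4 km

Leg 1: φ1=0.9913784, φ2=0.1418639, Δφ=-0.8495146, Δλ=2.3755781 rad; a=sin²(Δφ/2)+cosφ1·cosφ2·sin²(Δλ/2)=0.6361616223; c=2·atan2(√a, √(1-a))=1.846603035; dist=6371·c=11764.708 ≈ 11764.7 km; running total=11764.7 km
Leg 1 bearing: y=sinΔλ·cosφ2=0.68630407, x=cosφ1·sinφ2-sinφ1·cosφ2·cosΔλ=0.67440847; θ=atan2(y, x)=45.5009° ≈ 45.5°
Leg 2: φ1=0.1418639, φ2=0.6081111, Δφ=0.4662473, Δλ=-4.3776802 rad; a=sin²(Δφ/2)+cosφ1·cosφ2·sin²(Δλ/2)=0.5930591578; c=2·atan2(√a, √(1-a))=1.758006270; dist=6371·c=11200.258 ≈ 11200.3 km; running total=22965.0 km
Leg 2 bearing: y=sinΔλ·cosφ2=0.77518314, x=cosφ1·sinφ2-sinφ1·cosφ2·cosΔλ=0.60369783; θ=atan2(y, x)=52.0892° ≈ 52.1°
Leg 3: φ1=0.6081111, φ2=-1.1241544, Δφ=-1.7322655, Δλ=1.6999891 rad; a=sin²(Δφ/2)+cosφ1·cosφ2·sin²(Δλ/2)=0.7804727959; c=2·atan2(√a, √(1-a))=2.166323908; dist=6371·c=13801.6496 ≈ 13801.6 km; running total=36766.6 km
Leg 3 bearing: y=sinΔλ·cosφ2=0.42833967, x=cosφ1·sinφ2-sinφ1·cosφ2·cosΔλ=-0.70842443; θ=atan2(y, x)=148.8413° ≈ 148.8°
Leg 4: φ1=-1.1241544, φ2=-0.7168853, Δφ=0.4072691, Δλ=-2.0196531 rad; a=sin²(Δφ/2)+cosφ1·cosφ2·sin²(Δλ/2)=0.2743561351; c=2·atan2(√a, √(1-a))=1.102588482; dist=6371·c=7024.591 ≈ 7024.6 km; running total=43791.2 km
Leg 4 bearing: y=sinΔλ·cosφ2=-0.67918176, x=cosφ1·sinφ2-sinφ1·cosφ2·cosΔλ=-0.57883635; θ=atan2(y, x)=-130.4395° <0 so +360° → 229.5605° ≈ 229.6°
Leg 5: φ1=-0.7168853, φ2=0.4177062, Δφ=1.1345914, Δλ=1.9801947 rad; a=sin²(Δφ/2)+cosφ1·cosφ2·sin²(Δλ/2)=0.7704079196; c=2·atan2(√a, √(1-a))=2.142203054; dist=6371·c=13647.976 ≈ 13648.0 km; running total=57439.2 km
Leg 5 bearing: y=sinΔλ·cosφ2=0.83848753, x=cosφ1·sinφ2-sinφ1·cosφ2·cosΔλ=0.06675994; θ=atan2(y, x)=85.4477° ≈ 85.4°
Leg 6: φ1=0.4177062, φ2=-0.3729926, Δφ=-0.7906987, Δλ=1.3731360 rad; a=sin²(Δφ/2)+cosφ1·cosφ2·sin²(Δλ/2)=0.4903379144; c=2·atan2(√a, √(1-a))=1.551470953; dist=6371·c=9884.421 ≈ 9884.4 km; running total=67323.6 km
Leg 6 bearing: y=sinΔλ·cosφ2=0.91310856, x=cosφ1·sinφ2-sinφ1·cosφ2·cosΔλ=-0.40725831; θ=atan2(y, x)=114.0375° ≈ 114.0°
Leg 7: φ1=-0.3729926, φ2=0.7190826, Δφ=1.0920752, Δλ=-0.6972992 rad; a=sin²(Δφ/2)+cosφ1·cosφ2·sin²(Δλ/2)=0.3514538387; c=2·atan2(√a, √(1-a))=1.269150292; dist=6371·c=8085.757 ≈ 8085.8 km; running total=75409.4 km
Leg 7 bearing: y=sinΔλ·cosφ2=-0.48316001, x=cosφ1·sinφ2-sinφ1·cosφ2·cosΔλ=0.82358519; θ=atan2(y, x)=-30.3982° <0 so +360° → 329.6018° ≈ 329.6°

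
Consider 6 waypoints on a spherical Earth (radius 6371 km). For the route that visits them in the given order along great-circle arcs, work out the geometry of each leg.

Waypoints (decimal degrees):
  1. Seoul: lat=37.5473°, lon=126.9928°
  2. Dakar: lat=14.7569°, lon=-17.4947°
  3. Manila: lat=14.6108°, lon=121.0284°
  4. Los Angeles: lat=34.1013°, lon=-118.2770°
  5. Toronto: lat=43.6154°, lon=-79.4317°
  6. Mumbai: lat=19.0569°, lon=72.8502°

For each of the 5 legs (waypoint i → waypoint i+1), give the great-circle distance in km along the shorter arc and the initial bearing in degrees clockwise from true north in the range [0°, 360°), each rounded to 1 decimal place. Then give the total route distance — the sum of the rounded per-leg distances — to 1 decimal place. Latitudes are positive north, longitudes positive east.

Leg 1: φ1=0.6553240, φ2=0.2575565, Δφ=-0.3977675, Δλ=-2.5217826 rad; a=sin²(Δφ/2)+cosφ1·cosφ2·sin²(Δλ/2)=0.7344272640; c=2·atan2(√a, √(1-a))=2.058789812; dist=6371·c=13116.5499 ≈ 13116.5 km; running total=13116.5 km
Leg 1 bearing: y=sinΔλ·cosφ2=-0.56172037, x=cosφ1·sinφ2-sinφ1·cosφ2·cosΔλ=0.68164922; θ=atan2(y, x)=-39.4906° <0 so +360° → 320.5094° ≈ 320.5°
Leg 2: φ1=0.2575565, φ2=0.2550066, Δφ=-0.0025499, Δλ=2.4176842 rad; a=sin²(Δφ/2)+cosφ1·cosφ2·sin²(Δλ/2)=0.8184136343; c=2·atan2(√a, √(1-a))=2.261172512; dist=6371·c=14405.930 ≈ 14405.9 km; running total=27522.4 km
Leg 2 bearing: y=sinΔλ·cosφ2=0.64089976, x=cosφ1·sinφ2-sinφ1·cosφ2·cosΔλ=0.42860067; θ=atan2(y, x)=56.2274° ≈ 56.2°
Leg 3: φ1=0.2550066, φ2=0.5951800, Δφ=0.3401734, Δλ=-4.1766671 rad; a=sin²(Δφ/2)+cosφ1·cosφ2·sin²(Δλ/2)=0.6337954144; c=2·atan2(√a, √(1-a))=1.841688134; dist=6371·c=11733.395 ≈ 11733.4 km; running total=39255.8 km
Leg 3 bearing: y=sinΔλ·cosφ2=0.71203846, x=cosφ1·sinφ2-sinφ1·cosφ2·cosΔλ=0.64915050; θ=atan2(y, x)=47.6452° ≈ 47.6°
Leg 4: φ1=0.5951800, φ2=0.7612323, Δφ=0.1660524, Δλ=0.6779784 rad; a=sin²(Δφ/2)+cosφ1·cosφ2·sin²(Δλ/2)=0.0731690187; c=2·atan2(√a, √(1-a))=0.547819983; dist=6371·c=3490.161 ≈ 3490.2 km; running total=42746.0 km
Leg 4 bearing: y=sinΔλ·cosφ2=0.45409864, x=cosφ1·sinφ2-sinφ1·cosφ2·cosΔλ=0.25506014; θ=atan2(y, x)=60.6778° ≈ 60.7°
Leg 5: φ1=0.7612323, φ2=0.3326057, Δφ=-0.4286267, Δλ=2.6578205 rad; a=sin²(Δφ/2)+cosφ1·cosφ2·sin²(Δλ/2)=0.6902762516; c=2·atan2(√a, √(1-a))=1.961190006; dist=6371·c=12494.742 ≈ 12494.7 km; running total=55240.7 km
Leg 5 bearing: y=sinΔλ·cosφ2=0.43963063, x=cosφ1·sinφ2-sinφ1·cosφ2·cosΔλ=0.81357526; θ=atan2(y, x)=28.3854° ≈ 28.4°

Leg 1: dist=13116.5 km, bearing=320.5°
Leg 2: dist=14405.9 km, bearing=56.2°
Leg 3: dist=11733.4 km, bearing=47.6°
Leg 4: dist=3490.2 km, bearing=60.7°
Leg 5: dist=12494.7 km, bearing=28.4°
Total: 55240.7 km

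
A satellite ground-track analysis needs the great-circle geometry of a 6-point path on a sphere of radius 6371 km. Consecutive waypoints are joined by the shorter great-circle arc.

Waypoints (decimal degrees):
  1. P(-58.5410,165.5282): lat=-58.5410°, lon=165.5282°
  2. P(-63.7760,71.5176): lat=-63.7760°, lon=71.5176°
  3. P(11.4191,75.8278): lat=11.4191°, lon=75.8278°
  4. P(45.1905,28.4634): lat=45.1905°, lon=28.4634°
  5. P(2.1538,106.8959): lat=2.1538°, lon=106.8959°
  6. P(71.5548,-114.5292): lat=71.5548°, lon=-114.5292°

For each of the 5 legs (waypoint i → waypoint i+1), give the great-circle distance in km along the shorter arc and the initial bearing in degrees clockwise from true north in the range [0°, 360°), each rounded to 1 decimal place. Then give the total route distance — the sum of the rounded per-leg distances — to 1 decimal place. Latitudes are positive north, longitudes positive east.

Leg 1: dist=4613.3 km, bearing=221.7°
Leg 2: dist=8369.4 km, bearing=4.4°
Leg 3: dist=5840.9 km, bearing=319.2°
Leg 4: dist=8932.9 km, bearing=96.7°
Leg 5: dist=11299.6 km, bearing=12.3°
Total: 39056.1 km

Leg 1: φ1=-1.0217332, φ2=-1.1131012, Δφ=-0.0913680, Δλ=-1.6407945 rad; a=sin²(Δφ/2)+cosφ1·cosφ2·sin²(Δλ/2)=0.1254566581; c=2·atan2(√a, √(1-a))=0.724113973; dist=6371·c=4613.330 ≈ 4613.3 km; running total=4613.3 km
Leg 1 bearing: y=sinΔλ·cosφ2=-0.44079955, x=cosφ1·sinφ2-sinφ1·cosφ2·cosΔλ=-0.49453504; θ=atan2(y, x)=-138.2881° <0 so +360° → 221.7119° ≈ 221.7°
Leg 2: φ1=-1.1131012, φ2=0.1993009, Δφ=1.3124021, Δλ=0.0752272 rad; a=sin²(Δφ/2)+cosφ1·cosφ2·sin²(Δλ/2)=0.3728482819; c=2·atan2(√a, √(1-a))=1.313668934; dist=6371·c=8369.385 ≈ 8369.4 km; running total=12982.7 km
Leg 2 bearing: y=sinΔλ·cosφ2=0.07366855, x=cosφ1·sinφ2-sinφ1·cosφ2·cosΔλ=0.96431463; θ=atan2(y, x)=4.3686° ≈ 4.4°
Leg 3: φ1=0.1993009, φ2=0.7887230, Δφ=0.5894221, Δλ=-0.8266647 rad; a=sin²(Δφ/2)+cosφ1·cosφ2·sin²(Δλ/2)=0.1958183212; c=2·atan2(√a, √(1-a))=0.916799519; dist=6371·c=5840.930 ≈ 5840.9 km; running total=18823.6 km
Leg 3 bearing: y=sinΔλ·cosφ2=-0.51846929, x=cosφ1·sinφ2-sinφ1·cosφ2·cosΔλ=0.60090234; θ=atan2(y, x)=-40.7882° <0 so +360° → 319.2118° ≈ 319.2°
Leg 4: φ1=0.7887230, φ2=0.0375909, Δφ=-0.7511321, Δλ=1.3689054 rad; a=sin²(Δφ/2)+cosφ1·cosφ2·sin²(Δλ/2)=0.4160593413; c=2·atan2(√a, √(1-a))=1.402116238; dist=6371·c=8932.883 ≈ 8932.9 km; running total=27756.5 km
Leg 4 bearing: y=sinΔλ·cosφ2=0.97899704, x=cosφ1·sinφ2-sinφ1·cosφ2·cosΔλ=-0.11567477; θ=atan2(y, x)=96.7386° ≈ 96.7°
Leg 5: φ1=0.0375909, φ2=1.2488669, Δφ=1.2112760, Δλ=-3.8645970 rad; a=sin²(Δφ/2)+cosφ1·cosφ2·sin²(Δλ/2)=0.6007113219; c=2·atan2(√a, √(1-a))=1.773606443; dist=6371·c=11299.647 ≈ 11299.6 km; running total=39056.1 km
Leg 5 bearing: y=sinΔλ·cosφ2=0.20934137, x=cosφ1·sinφ2-sinφ1·cosφ2·cosΔλ=0.95687257; θ=atan2(y, x)=12.3405° ≈ 12.3°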